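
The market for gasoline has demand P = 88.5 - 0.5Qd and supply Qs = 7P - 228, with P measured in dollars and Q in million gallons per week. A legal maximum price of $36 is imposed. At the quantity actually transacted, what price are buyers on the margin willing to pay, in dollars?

Rearranging demand gives Qd = 177 - 2P. Without the control the market clears where 177 - 2P = 7P - 228, i.e. P* = 45 and Q* = 87.
Because the ceiling (36) lies below the market-clearing price, it is binding.
At P = 36: Qd = 177 - 2·36 = 105 and Qs = 7·36 - 228 = 24.
Only 24 units reach the market. On the demand curve, the marginal buyer's willingness to pay at Q = 24 is (177 - 24)/2 = 76.5.

76.5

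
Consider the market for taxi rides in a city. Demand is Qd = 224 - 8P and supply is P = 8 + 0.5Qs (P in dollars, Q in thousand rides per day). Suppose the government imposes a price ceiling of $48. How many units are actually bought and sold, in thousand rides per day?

32

Rearranging supply gives Qs = 2P - 16. Setting quantity demanded equal to quantity supplied, 224 - 8P = 2P - 16, gives P* = 24 and Q* = 32.
Since 48 is above P* = 24, the ceiling does not bind and the free-market outcome prevails.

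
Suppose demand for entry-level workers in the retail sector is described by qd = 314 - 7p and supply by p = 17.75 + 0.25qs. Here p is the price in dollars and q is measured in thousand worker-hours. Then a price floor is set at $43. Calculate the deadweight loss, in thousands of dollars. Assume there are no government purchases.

Rearranging supply gives qs = 4p - 71. In a free market, 314 - 7p = 4p - 71 gives the equilibrium p* = 35, q* = 69.
Because the floor (43) lies above the market-clearing price, it is binding.
At p = 43: qd = 314 - 7·43 = 13 and qs = 4·43 - 71 = 101.
Quantity traded falls to 13. At q = 13 the demand price is (314 - 13)/7 = 43 and the supply price is (71 + 13)/4 = 21.
Deadweight loss = ½ · (43 - 21) · (69 - 13) = ½ · 22 · 56 = 616.

616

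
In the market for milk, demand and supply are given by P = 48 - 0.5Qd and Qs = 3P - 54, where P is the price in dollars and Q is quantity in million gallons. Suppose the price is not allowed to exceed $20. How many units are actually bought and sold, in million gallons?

6

Rearranging demand gives Qd = 96 - 2P. In a free market, 96 - 2P = 3P - 54 gives the equilibrium P* = 30, Q* = 36.
The ceiling of 20 is below the equilibrium price 30, so it binds.
At P = 20: Qd = 96 - 2·20 = 56 and Qs = 3·20 - 54 = 6.
The quantity actually transacted is the short side, supply: 6.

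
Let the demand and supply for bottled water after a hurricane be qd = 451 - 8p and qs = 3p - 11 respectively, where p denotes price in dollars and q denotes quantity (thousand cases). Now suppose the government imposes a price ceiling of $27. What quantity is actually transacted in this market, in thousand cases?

70

Setting quantity demanded equal to quantity supplied, 451 - 8p = 3p - 11, gives p* = 42 and q* = 115.
Since 27 < 42, the ceiling is binding.
At p = 27: qd = 451 - 8·27 = 235 and qs = 3·27 - 11 = 70.
The quantity actually transacted is the short side, supply: 70.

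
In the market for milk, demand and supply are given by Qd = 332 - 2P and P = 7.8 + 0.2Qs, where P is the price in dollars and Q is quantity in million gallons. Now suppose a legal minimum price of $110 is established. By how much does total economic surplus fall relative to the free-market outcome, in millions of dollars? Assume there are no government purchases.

4548.6

Rearranging supply gives Qs = 5P - 39. Without the control the market clears where 332 - 2P = 5P - 39, i.e. P* = 53 and Q* = 226.
Since 110 > 53, the floor is binding.
At P = 110: Qd = 332 - 2·110 = 112 and Qs = 5·110 - 39 = 511.
Quantity traded falls to 112. At Q = 112 the demand price is (332 - 112)/2 = 110 and the supply price is (39 + 112)/5 = 30.2.
Deadweight loss = ½ · (110 - 30.2) · (226 - 112) = ½ · 79.8 · 114 = 4548.6.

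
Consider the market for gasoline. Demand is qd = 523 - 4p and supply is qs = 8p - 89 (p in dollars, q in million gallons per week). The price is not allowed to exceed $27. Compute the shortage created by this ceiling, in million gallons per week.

In a free market, 523 - 4p = 8p - 89 gives the equilibrium p* = 51, q* = 319.
The ceiling of 27 is below the equilibrium price 51, so it binds.
At p = 27: qd = 523 - 4·27 = 415 and qs = 8·27 - 89 = 127.
Shortage = qd - qs = 415 - 127 = 288.

288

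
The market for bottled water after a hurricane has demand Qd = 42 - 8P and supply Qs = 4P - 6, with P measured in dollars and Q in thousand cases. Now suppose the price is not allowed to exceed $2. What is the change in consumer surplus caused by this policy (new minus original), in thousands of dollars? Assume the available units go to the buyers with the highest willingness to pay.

0

In a free market, 42 - 8P = 4P - 6 gives the equilibrium P* = 4, Q* = 10.
Since 2 < 4, the ceiling is binding.
At P = 2: Qd = 42 - 8·2 = 26 and Qs = 4·2 - 6 = 2.
Consumer surplus without the control is ½ · (5.25 - 4) · 10 = 6.25.
With the ceiling, 2 units are sold at 2 (assume they go to the highest-value buyers). The demand price at Q = 2 is 5, so CS = ½ · [(5.25 - 2) + (5 - 2)] · 2 = 6.25.
Change in consumer surplus = 6.25 - 6.25 = 0.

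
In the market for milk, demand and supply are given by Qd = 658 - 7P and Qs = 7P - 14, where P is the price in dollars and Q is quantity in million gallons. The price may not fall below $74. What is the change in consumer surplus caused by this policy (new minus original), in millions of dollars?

Equilibrium: 658 - 7P = 7P - 14, so 672 = 14P and P* = 48, Q* = 322.
Because the floor (74) lies above the market-clearing price, it is binding.
At P = 74: Qd = 658 - 7·74 = 140 and Qs = 7·74 - 14 = 504.
Consumer surplus without the control is ½ · (94 - 48) · 322 = 7406.
With the floor, consumers buy 140 units at 74, so CS = ½ · (94 - 74) · 140 = 1400.
Change in consumer surplus = 1400 - 7406 = -6006.

-6006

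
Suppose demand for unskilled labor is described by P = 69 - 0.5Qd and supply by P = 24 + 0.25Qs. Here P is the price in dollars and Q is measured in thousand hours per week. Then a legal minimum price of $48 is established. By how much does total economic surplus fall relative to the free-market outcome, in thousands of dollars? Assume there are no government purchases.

121.5

Rearranging demand gives Qd = 138 - 2P; rearranging supply gives Qs = 4P - 96. Without the control the market clears where 138 - 2P = 4P - 96, i.e. P* = 39 and Q* = 60.
Since 48 > 39, the floor is binding.
At P = 48: Qd = 138 - 2·48 = 42 and Qs = 4·48 - 96 = 96.
Quantity traded falls to 42. At Q = 42 the demand price is (138 - 42)/2 = 48 and the supply price is (96 + 42)/4 = 34.5.
Deadweight loss = ½ · (48 - 34.5) · (60 - 42) = ½ · 13.5 · 18 = 121.5.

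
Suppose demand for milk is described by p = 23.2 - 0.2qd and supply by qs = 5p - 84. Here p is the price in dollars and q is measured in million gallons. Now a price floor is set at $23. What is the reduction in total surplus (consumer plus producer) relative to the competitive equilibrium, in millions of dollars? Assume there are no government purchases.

45

Rearranging demand gives qd = 116 - 5p. Without the control the market clears where 116 - 5p = 5p - 84, i.e. p* = 20 and q* = 16.
Because the floor (23) lies above the market-clearing price, it is binding.
At p = 23: qd = 116 - 5·23 = 1 and qs = 5·23 - 84 = 31.
Quantity traded falls to 1. At q = 1 the demand price is (116 - 1)/5 = 23 and the supply price is (84 + 1)/5 = 17.
Deadweight loss = ½ · (23 - 17) · (16 - 1) = ½ · 6 · 15 = 45.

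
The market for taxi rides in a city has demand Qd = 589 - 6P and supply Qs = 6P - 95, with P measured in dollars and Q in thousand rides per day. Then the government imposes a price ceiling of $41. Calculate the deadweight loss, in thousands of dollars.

Without the control the market clears where 589 - 6P = 6P - 95, i.e. P* = 57 and Q* = 247.
Because the ceiling (41) lies below the market-clearing price, it is binding.
At P = 41: Qd = 589 - 6·41 = 343 and Qs = 6·41 - 95 = 151.
Quantity traded falls to 151. At Q = 151 the demand price is (589 - 151)/6 = 73 and the supply price is (95 + 151)/6 = 41.
Deadweight loss = ½ · (73 - 41) · (247 - 151) = ½ · 32 · 96 = 1536.

1536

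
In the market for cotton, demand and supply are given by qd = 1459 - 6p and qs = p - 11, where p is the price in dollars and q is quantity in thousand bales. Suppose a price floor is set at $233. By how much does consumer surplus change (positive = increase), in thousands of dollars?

In a free market, 1459 - 6p = p - 11 gives the equilibrium p* = 210, q* = 199.
Since 233 > 210, the floor is binding.
At p = 233: qd = 1459 - 6·233 = 61 and qs = 233 - 11 = 222.
Consumer surplus without the control is ½ · (1459/6 - 210) · 199 = 39601/12.
With the floor, consumers buy 61 units at 233, so CS = ½ · (1459/6 - 233) · 61 = 3721/12.
Change in consumer surplus = 3721/12 - 39601/12 = -2990.

-2990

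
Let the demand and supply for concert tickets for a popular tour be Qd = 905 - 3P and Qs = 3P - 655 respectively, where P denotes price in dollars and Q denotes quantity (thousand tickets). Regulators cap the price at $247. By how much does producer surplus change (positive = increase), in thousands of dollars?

Equilibrium: 905 - 3P = 3P - 655, so 1560 = 6P and P* = 260, Q* = 125.
Since 247 < 260, the ceiling is binding.
At P = 247: Qd = 905 - 3·247 = 164 and Qs = 3·247 - 655 = 86.
Producer surplus without the control is ½ · (260 - 655/3) · 125 = 15625/6.
With the ceiling, producers sell 86 units at 247, so PS = ½ · (247 - 655/3) · 86 = 3698/3.
Change in producer surplus = 3698/3 - 15625/6 = -1371.5.

-1371.5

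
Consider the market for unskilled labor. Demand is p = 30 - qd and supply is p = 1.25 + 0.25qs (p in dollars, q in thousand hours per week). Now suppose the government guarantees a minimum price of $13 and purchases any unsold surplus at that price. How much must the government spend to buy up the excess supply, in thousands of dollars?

Rearranging demand gives qd = 30 - p; rearranging supply gives qs = 4p - 5. In a free market, 30 - p = 4p - 5 gives the equilibrium p* = 7, q* = 23.
The floor of 13 is above the equilibrium price 7, so it binds.
At p = 13: qd = 30 - 13 = 17 and qs = 4·13 - 5 = 47.
Surplus = qs - qd = 30.
Government expenditure = surplus × support price = 30 × 13 = 390.

390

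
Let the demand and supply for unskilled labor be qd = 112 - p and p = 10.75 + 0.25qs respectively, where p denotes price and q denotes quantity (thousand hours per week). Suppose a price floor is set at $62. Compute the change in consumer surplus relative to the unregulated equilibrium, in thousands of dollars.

Rearranging supply gives qs = 4p - 43. Without the control the market clears where 112 - p = 4p - 43, i.e. p* = 31 and q* = 81.
The floor of 62 is above the equilibrium price 31, so it binds.
At p = 62: qd = 112 - 62 = 50 and qs = 4·62 - 43 = 205.
Consumer surplus without the control is ½ · (112 - 31) · 81 = 3280.5.
With the floor, consumers buy 50 units at 62, so CS = ½ · (112 - 62) · 50 = 1250.
Change in consumer surplus = 1250 - 3280.5 = -2030.5.

-2030.5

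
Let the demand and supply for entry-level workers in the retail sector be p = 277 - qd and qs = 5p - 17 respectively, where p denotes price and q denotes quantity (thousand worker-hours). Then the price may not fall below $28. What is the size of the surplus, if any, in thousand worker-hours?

0

Rearranging demand gives qd = 277 - p. Setting quantity demanded equal to quantity supplied, 277 - p = 5p - 17, gives p* = 49 and q* = 228.
Since 28 is below p* = 49, the floor does not bind and the free-market outcome prevails.
Since the control does not bind, there is no surplus.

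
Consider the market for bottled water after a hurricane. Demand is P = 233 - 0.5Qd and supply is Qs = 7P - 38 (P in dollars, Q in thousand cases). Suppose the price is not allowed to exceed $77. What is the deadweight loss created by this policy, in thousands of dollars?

Rearranging demand gives Qd = 466 - 2P. Setting quantity demanded equal to quantity supplied, 466 - 2P = 7P - 38, gives P* = 56 and Q* = 354.
Since 77 is above P* = 56, the ceiling does not bind and the free-market outcome prevails.
Since the control does not bind, no trades are prevented and deadweight loss is zero.

0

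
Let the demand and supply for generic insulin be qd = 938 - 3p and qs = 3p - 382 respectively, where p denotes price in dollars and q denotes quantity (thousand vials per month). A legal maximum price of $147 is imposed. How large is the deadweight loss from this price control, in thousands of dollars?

Without the control the market clears where 938 - 3p = 3p - 382, i.e. p* = 220 and q* = 278.
Since 147 < 220, the ceiling is binding.
At p = 147: qd = 938 - 3·147 = 497 and qs = 3·147 - 382 = 59.
Quantity traded falls to 59. At q = 59 the demand price is (938 - 59)/3 = 293 and the supply price is (382 + 59)/3 = 147.
Deadweight loss = ½ · (293 - 147) · (278 - 59) = ½ · 146 · 219 = 15987.

15987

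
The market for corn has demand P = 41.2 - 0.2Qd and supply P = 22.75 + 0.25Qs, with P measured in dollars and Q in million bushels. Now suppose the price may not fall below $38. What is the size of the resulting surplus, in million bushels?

45

Rearranging demand gives Qd = 206 - 5P; rearranging supply gives Qs = 4P - 91. Setting quantity demanded equal to quantity supplied, 206 - 5P = 4P - 91, gives P* = 33 and Q* = 41.
Since 38 > 33, the floor is binding.
At P = 38: Qd = 206 - 5·38 = 16 and Qs = 4·38 - 91 = 61.
Surplus = Qs - Qd = 61 - 16 = 45.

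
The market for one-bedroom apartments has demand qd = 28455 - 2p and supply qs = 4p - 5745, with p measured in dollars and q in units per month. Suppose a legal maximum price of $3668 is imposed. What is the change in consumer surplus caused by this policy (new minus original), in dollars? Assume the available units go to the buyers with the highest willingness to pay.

1623568

Setting quantity demanded equal to quantity supplied, 28455 - 2p = 4p - 5745, gives p* = 5700 and q* = 17055.
Since 3668 < 5700, the ceiling is binding.
At p = 3668: qd = 28455 - 2·3668 = 21119 and qs = 4·3668 - 5745 = 8927.
Consumer surplus without the control is ½ · (14227.5 - 5700) · 17055 = 72718256.25.
With the ceiling, 8927 units are sold at 3668 (assume they go to the highest-value buyers). The demand price at q = 8927 is 9764, so CS = ½ · [(14227.5 - 3668) + (9764 - 3668)] · 8927 = 74341824.25.
Change in consumer surplus = 74341824.25 - 72718256.25 = 1623568.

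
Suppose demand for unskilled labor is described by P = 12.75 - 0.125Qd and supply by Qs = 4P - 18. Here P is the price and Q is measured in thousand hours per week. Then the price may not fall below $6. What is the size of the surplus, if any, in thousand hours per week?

0

Rearranging demand gives Qd = 102 - 8P. Setting quantity demanded equal to quantity supplied, 102 - 8P = 4P - 18, gives P* = 10 and Q* = 22.
The floor of 6 is below the equilibrium price 10, so it is not binding; the market clears at P* = 10, Q* = 22.
Since the control does not bind, there is no surplus.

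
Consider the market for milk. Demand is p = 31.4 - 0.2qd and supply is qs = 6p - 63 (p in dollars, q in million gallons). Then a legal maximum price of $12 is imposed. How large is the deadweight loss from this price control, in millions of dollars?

Rearranging demand gives qd = 157 - 5p. Setting quantity demanded equal to quantity supplied, 157 - 5p = 6p - 63, gives p* = 20 and q* = 57.
Since 12 < 20, the ceiling is binding.
At p = 12: qd = 157 - 5·12 = 97 and qs = 6·12 - 63 = 9.
Quantity traded falls to 9. At q = 9 the demand price is (157 - 9)/5 = 29.6 and the supply price is (63 + 9)/6 = 12.
Deadweight loss = ½ · (29.6 - 12) · (57 - 9) = ½ · 17.6 · 48 = 422.4.

422.4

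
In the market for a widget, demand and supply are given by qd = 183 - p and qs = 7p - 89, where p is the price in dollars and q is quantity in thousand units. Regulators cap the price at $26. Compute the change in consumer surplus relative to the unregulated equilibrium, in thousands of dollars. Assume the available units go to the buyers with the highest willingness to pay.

-824

Equilibrium: 183 - p = 7p - 89, so 272 = 8p and p* = 34, q* = 149.
Because the ceiling (26) lies below the market-clearing price, it is binding.
At p = 26: qd = 183 - 26 = 157 and qs = 7·26 - 89 = 93.
Consumer surplus without the control is ½ · (183 - 34) · 149 = 11100.5.
With the ceiling, 93 units are sold at 26 (assume they go to the highest-value buyers). The demand price at q = 93 is 90, so CS = ½ · [(183 - 26) + (90 - 26)] · 93 = 10276.5.
Change in consumer surplus = 10276.5 - 11100.5 = -824.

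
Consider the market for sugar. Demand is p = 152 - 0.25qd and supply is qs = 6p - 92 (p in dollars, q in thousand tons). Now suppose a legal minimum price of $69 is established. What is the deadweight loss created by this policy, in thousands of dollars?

0

Rearranging demand gives qd = 608 - 4p. Equilibrium: 608 - 4p = 6p - 92, so 700 = 10p and p* = 70, q* = 328.
The floor of 69 is below the equilibrium price 70, so it is not binding; the market clears at p* = 70, q* = 328.
Since the control does not bind, no trades are prevented and deadweight loss is zero.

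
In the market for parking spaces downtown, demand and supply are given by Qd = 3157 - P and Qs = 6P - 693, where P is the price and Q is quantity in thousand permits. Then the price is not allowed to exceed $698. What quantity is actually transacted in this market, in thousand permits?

Equilibrium: 3157 - P = 6P - 693, so 3850 = 7P and P* = 550, Q* = 2607.
The ceiling of 698 is above the equilibrium price 550, so it is not binding; the market clears at P* = 550, Q* = 2607.

2607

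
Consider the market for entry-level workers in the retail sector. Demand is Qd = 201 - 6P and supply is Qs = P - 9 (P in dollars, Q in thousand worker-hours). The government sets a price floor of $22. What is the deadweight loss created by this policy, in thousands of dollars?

In a free market, 201 - 6P = P - 9 gives the equilibrium P* = 30, Q* = 21.
Since 22 is below P* = 30, the floor does not bind and the free-market outcome prevails.
Since the control does not bind, no trades are prevented and deadweight loss is zero.

0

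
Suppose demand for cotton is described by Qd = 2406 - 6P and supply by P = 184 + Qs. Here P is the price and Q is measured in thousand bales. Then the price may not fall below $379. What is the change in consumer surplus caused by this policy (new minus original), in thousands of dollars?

Rearranging supply gives Qs = P - 184. Without the control the market clears where 2406 - 6P = P - 184, i.e. P* = 370 and Q* = 186.
Because the floor (379) lies above the market-clearing price, it is binding.
At P = 379: Qd = 2406 - 6·379 = 132 and Qs = 379 - 184 = 195.
Consumer surplus without the control is ½ · (401 - 370) · 186 = 2883.
With the floor, consumers buy 132 units at 379, so CS = ½ · (401 - 379) · 132 = 1452.
Change in consumer surplus = 1452 - 2883 = -1431.

-1431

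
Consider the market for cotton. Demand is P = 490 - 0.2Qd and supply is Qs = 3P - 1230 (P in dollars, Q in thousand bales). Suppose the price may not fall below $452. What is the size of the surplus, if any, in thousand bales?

0

Rearranging demand gives Qd = 2450 - 5P. Setting quantity demanded equal to quantity supplied, 2450 - 5P = 3P - 1230, gives P* = 460 and Q* = 150.
The floor of 452 is below the equilibrium price 460, so it is not binding; the market clears at P* = 460, Q* = 150.
Since the control does not bind, there is no surplus.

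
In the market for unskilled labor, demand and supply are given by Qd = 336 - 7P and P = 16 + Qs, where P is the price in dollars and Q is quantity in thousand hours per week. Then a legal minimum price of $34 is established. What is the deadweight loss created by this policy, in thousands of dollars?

Rearranging supply gives Qs = P - 16. Setting quantity demanded equal to quantity supplied, 336 - 7P = P - 16, gives P* = 44 and Q* = 28.
Since 34 is below P* = 44, the floor does not bind and the free-market outcome prevails.
Since the control does not bind, no trades are prevented and deadweight loss is zero.

0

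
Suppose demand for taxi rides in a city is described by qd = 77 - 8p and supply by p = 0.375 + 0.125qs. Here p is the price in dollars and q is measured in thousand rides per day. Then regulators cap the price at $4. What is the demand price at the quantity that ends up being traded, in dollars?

Rearranging supply gives qs = 8p - 3. Setting quantity demanded equal to quantity supplied, 77 - 8p = 8p - 3, gives p* = 5 and q* = 37.
Because the ceiling (4) lies below the market-clearing price, it is binding.
At p = 4: qd = 77 - 8·4 = 45 and qs = 8·4 - 3 = 29.
Only 29 units reach the market. On the demand curve, the marginal buyer's willingness to pay at q = 29 is (77 - 29)/8 = 6.

6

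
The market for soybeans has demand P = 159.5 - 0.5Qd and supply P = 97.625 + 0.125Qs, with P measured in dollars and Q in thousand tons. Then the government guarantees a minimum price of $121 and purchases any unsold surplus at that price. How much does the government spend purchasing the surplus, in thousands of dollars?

Rearranging demand gives Qd = 319 - 2P; rearranging supply gives Qs = 8P - 781. In a free market, 319 - 2P = 8P - 781 gives the equilibrium P* = 110, Q* = 99.
Since 121 > 110, the floor is binding.
At P = 121: Qd = 319 - 2·121 = 77 and Qs = 8·121 - 781 = 187.
Surplus = Qs - Qd = 110.
Government expenditure = surplus × support price = 110 × 121 = 13310.

13310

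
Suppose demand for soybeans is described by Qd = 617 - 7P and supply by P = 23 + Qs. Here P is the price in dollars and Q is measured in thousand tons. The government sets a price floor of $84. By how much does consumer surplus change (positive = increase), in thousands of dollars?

Rearranging supply gives Qs = P - 23. In a free market, 617 - 7P = P - 23 gives the equilibrium P* = 80, Q* = 57.
Because the floor (84) lies above the market-clearing price, it is binding.
At P = 84: Qd = 617 - 7·84 = 29 and Qs = 84 - 23 = 61.
Consumer surplus without the control is ½ · (617/7 - 80) · 57 = 3249/14.
With the floor, consumers buy 29 units at 84, so CS = ½ · (617/7 - 84) · 29 = 841/14.
Change in consumer surplus = 841/14 - 3249/14 = -172.

-172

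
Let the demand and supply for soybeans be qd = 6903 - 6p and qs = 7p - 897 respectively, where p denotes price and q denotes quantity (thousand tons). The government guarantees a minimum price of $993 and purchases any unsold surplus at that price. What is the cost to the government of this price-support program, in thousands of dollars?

5073237

Setting quantity demanded equal to quantity supplied, 6903 - 6p = 7p - 897, gives p* = 600 and q* = 3303.
Since 993 > 600, the floor is binding.
At p = 993: qd = 6903 - 6·993 = 945 and qs = 7·993 - 897 = 6054.
Surplus = qs - qd = 5109.
Government expenditure = surplus × support price = 5109 × 993 = 5073237.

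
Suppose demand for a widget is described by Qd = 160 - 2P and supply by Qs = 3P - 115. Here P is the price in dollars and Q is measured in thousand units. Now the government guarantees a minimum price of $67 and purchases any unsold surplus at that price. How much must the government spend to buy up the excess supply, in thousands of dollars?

4020

Setting quantity demanded equal to quantity supplied, 160 - 2P = 3P - 115, gives P* = 55 and Q* = 50.
Because the floor (67) lies above the market-clearing price, it is binding.
At P = 67: Qd = 160 - 2·67 = 26 and Qs = 3·67 - 115 = 86.
Surplus = Qs - Qd = 60.
Government expenditure = surplus × support price = 60 × 67 = 4020.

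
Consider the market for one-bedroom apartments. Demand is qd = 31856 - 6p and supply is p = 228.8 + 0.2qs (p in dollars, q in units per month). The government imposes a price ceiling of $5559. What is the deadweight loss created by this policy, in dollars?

Rearranging supply gives qs = 5p - 1144. In a free market, 31856 - 6p = 5p - 1144 gives the equilibrium p* = 3000, q* = 13856.
The ceiling of 5559 is above the equilibrium price 3000, so it is not binding; the market clears at p* = 3000, q* = 13856.
Since the control does not bind, no trades are prevented and deadweight loss is zero.

0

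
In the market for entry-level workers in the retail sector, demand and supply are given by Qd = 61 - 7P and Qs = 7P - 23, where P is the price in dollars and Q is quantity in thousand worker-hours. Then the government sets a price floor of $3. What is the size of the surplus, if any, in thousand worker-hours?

0

In a free market, 61 - 7P = 7P - 23 gives the equilibrium P* = 6, Q* = 19.
The floor of 3 is below the equilibrium price 6, so it is not binding; the market clears at P* = 6, Q* = 19.
Since the control does not bind, there is no surplus.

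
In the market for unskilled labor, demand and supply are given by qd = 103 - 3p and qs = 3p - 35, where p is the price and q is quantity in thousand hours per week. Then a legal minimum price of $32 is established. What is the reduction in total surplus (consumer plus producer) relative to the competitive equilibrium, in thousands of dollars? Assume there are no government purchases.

Setting quantity demanded equal to quantity supplied, 103 - 3p = 3p - 35, gives p* = 23 and q* = 34.
Because the floor (32) lies above the market-clearing price, it is binding.
At p = 32: qd = 103 - 3·32 = 7 and qs = 3·32 - 35 = 61.
Quantity traded falls to 7. At q = 7 the demand price is (103 - 7)/3 = 32 and the supply price is (35 + 7)/3 = 14.
Deadweight loss = ½ · (32 - 14) · (34 - 7) = ½ · 18 · 27 = 243.

243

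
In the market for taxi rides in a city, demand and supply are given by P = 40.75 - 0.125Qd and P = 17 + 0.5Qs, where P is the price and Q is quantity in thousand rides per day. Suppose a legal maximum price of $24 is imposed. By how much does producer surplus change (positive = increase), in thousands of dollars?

-312

Rearranging demand gives Qd = 326 - 8P; rearranging supply gives Qs = 2P - 34. Equilibrium: 326 - 8P = 2P - 34, so 360 = 10P and P* = 36, Q* = 38.
Because the ceiling (24) lies below the market-clearing price, it is binding.
At P = 24: Qd = 326 - 8·24 = 134 and Qs = 2·24 - 34 = 14.
Producer surplus without the control is ½ · (36 - 17) · 38 = 361.
With the ceiling, producers sell 14 units at 24, so PS = ½ · (24 - 17) · 14 = 49.
Change in producer surplus = 49 - 361 = -312.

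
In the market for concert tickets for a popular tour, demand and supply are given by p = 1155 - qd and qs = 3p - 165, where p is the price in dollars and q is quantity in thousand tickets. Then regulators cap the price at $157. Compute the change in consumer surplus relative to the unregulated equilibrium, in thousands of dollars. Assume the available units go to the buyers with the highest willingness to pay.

-81742.5

Rearranging demand gives qd = 1155 - p. Equilibrium: 1155 - p = 3p - 165, so 1320 = 4p and p* = 330, q* = 825.
Because the ceiling (157) lies below the market-clearing price, it is binding.
At p = 157: qd = 1155 - 157 = 998 and qs = 3·157 - 165 = 306.
Consumer surplus without the control is ½ · (1155 - 330) · 825 = 340312.5.
With the ceiling, 306 units are sold at 157 (assume they go to the highest-value buyers). The demand price at q = 306 is 849, so CS = ½ · [(1155 - 157) + (849 - 157)] · 306 = 258570.
Change in consumer surplus = 258570 - 340312.5 = -81742.5.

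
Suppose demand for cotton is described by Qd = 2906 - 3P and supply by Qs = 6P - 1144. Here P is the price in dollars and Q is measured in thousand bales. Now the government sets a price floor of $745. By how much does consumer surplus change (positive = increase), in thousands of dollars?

Setting quantity demanded equal to quantity supplied, 2906 - 3P = 6P - 1144, gives P* = 450 and Q* = 1556.
Because the floor (745) lies above the market-clearing price, it is binding.
At P = 745: Qd = 2906 - 3·745 = 671 and Qs = 6·745 - 1144 = 3326.
Consumer surplus without the control is ½ · (2906/3 - 450) · 1556 = 1210568/3.
With the floor, consumers buy 671 units at 745, so CS = ½ · (2906/3 - 745) · 671 = 450241/6.
Change in consumer surplus = 450241/6 - 1210568/3 = -328482.5.

-328482.5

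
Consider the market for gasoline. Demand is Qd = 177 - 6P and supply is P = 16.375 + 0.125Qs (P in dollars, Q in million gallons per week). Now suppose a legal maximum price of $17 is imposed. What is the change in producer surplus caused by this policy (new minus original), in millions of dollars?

-125

Rearranging supply gives Qs = 8P - 131. Setting quantity demanded equal to quantity supplied, 177 - 6P = 8P - 131, gives P* = 22 and Q* = 45.
Because the ceiling (17) lies below the market-clearing price, it is binding.
At P = 17: Qd = 177 - 6·17 = 75 and Qs = 8·17 - 131 = 5.
Producer surplus without the control is ½ · (22 - 16.375) · 45 = 126.5625.
With the ceiling, producers sell 5 units at 17, so PS = ½ · (17 - 16.375) · 5 = 1.5625.
Change in producer surplus = 1.5625 - 126.5625 = -125.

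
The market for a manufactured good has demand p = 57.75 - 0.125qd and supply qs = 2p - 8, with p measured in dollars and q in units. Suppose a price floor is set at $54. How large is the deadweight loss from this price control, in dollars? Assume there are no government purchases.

980

Rearranging demand gives qd = 462 - 8p. Without the control the market clears where 462 - 8p = 2p - 8, i.e. p* = 47 and q* = 86.
Since 54 > 47, the floor is binding.
At p = 54: qd = 462 - 8·54 = 30 and qs = 2·54 - 8 = 100.
Quantity traded falls to 30. At q = 30 the demand price is (462 - 30)/8 = 54 and the supply price is (8 + 30)/2 = 19.
Deadweight loss = ½ · (54 - 19) · (86 - 30) = ½ · 35 · 56 = 980.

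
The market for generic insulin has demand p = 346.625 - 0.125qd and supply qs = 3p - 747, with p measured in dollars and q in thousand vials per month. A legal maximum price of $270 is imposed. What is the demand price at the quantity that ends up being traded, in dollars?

Rearranging demand gives qd = 2773 - 8p. Equilibrium: 2773 - 8p = 3p - 747, so 3520 = 11p and p* = 320, q* = 213.
The ceiling of 270 is below the equilibrium price 320, so it binds.
At p = 270: qd = 2773 - 8·270 = 613 and qs = 3·270 - 747 = 63.
Only 63 units reach the market. On the demand curve, the marginal buyer's willingness to pay at q = 63 is (2773 - 63)/8 = 338.75.

338.75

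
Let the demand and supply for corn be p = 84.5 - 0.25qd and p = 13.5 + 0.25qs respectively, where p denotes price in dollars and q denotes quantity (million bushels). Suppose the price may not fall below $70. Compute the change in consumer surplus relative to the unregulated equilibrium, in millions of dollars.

-2100

Rearranging demand gives qd = 338 - 4p; rearranging supply gives qs = 4p - 54. Equilibrium: 338 - 4p = 4p - 54, so 392 = 8p and p* = 49, q* = 142.
Since 70 > 49, the floor is binding.
At p = 70: qd = 338 - 4·70 = 58 and qs = 4·70 - 54 = 226.
Consumer surplus without the control is ½ · (84.5 - 49) · 142 = 2520.5.
With the floor, consumers buy 58 units at 70, so CS = ½ · (84.5 - 70) · 58 = 420.5.
Change in consumer surplus = 420.5 - 2520.5 = -2100.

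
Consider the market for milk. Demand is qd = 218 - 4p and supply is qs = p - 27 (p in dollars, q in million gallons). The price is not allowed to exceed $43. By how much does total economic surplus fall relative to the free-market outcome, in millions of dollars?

Equilibrium: 218 - 4p = p - 27, so 245 = 5p and p* = 49, q* = 22.
Since 43 < 49, the ceiling is binding.
At p = 43: qd = 218 - 4·43 = 46 and qs = 43 - 27 = 16.
Quantity traded falls to 16. At q = 16 the demand price is (218 - 16)/4 = 50.5 and the supply price is 27 + 16 = 43.
Deadweight loss = ½ · (50.5 - 43) · (22 - 16) = ½ · 7.5 · 6 = 22.5.

22.5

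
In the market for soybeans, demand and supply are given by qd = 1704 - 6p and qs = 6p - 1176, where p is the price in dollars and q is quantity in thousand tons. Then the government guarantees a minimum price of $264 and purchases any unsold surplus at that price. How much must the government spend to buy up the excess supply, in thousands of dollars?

76032

In a free market, 1704 - 6p = 6p - 1176 gives the equilibrium p* = 240, q* = 264.
Because the floor (264) lies above the market-clearing price, it is binding.
At p = 264: qd = 1704 - 6·264 = 120 and qs = 6·264 - 1176 = 408.
Surplus = qs - qd = 288.
Government expenditure = surplus × support price = 288 × 264 = 76032.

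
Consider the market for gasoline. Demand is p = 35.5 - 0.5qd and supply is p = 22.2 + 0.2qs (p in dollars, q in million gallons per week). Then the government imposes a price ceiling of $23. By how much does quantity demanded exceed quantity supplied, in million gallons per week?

21

Rearranging demand gives qd = 71 - 2p; rearranging supply gives qs = 5p - 111. Setting quantity demanded equal to quantity supplied, 71 - 2p = 5p - 111, gives p* = 26 and q* = 19.
The ceiling of 23 is below the equilibrium price 26, so it binds.
At p = 23: qd = 71 - 2·23 = 25 and qs = 5·23 - 111 = 4.
Shortage = qd - qs = 25 - 4 = 21.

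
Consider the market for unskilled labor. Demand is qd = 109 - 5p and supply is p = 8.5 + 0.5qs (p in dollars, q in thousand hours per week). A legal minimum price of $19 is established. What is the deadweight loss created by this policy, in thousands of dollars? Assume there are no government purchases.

8.75

Rearranging supply gives qs = 2p - 17. Setting quantity demanded equal to quantity supplied, 109 - 5p = 2p - 17, gives p* = 18 and q* = 19.
Because the floor (19) lies above the market-clearing price, it is binding.
At p = 19: qd = 109 - 5·19 = 14 and qs = 2·19 - 17 = 21.
Quantity traded falls to 14. At q = 14 the demand price is (109 - 14)/5 = 19 and the supply price is (17 + 14)/2 = 15.5.
Deadweight loss = ½ · (19 - 15.5) · (19 - 14) = ½ · 3.5 · 5 = 8.75.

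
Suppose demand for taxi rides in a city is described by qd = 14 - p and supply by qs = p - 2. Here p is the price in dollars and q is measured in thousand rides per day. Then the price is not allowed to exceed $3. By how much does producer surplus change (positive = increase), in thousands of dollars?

Without the control the market clears where 14 - p = p - 2, i.e. p* = 8 and q* = 6.
Since 3 < 8, the ceiling is binding.
At p = 3: qd = 14 - 3 = 11 and qs = 3 - 2 = 1.
Producer surplus without the control is ½ · (8 - 2) · 6 = 18.
With the ceiling, producers sell 1 units at 3, so PS = ½ · (3 - 2) · 1 = 0.5.
Change in producer surplus = 0.5 - 18 = -17.5.

-17.5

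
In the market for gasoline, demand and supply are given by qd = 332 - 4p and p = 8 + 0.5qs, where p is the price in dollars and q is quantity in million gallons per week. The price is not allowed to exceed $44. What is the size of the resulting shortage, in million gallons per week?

84

Rearranging supply gives qs = 2p - 16. In a free market, 332 - 4p = 2p - 16 gives the equilibrium p* = 58, q* = 100.
The ceiling of 44 is below the equilibrium price 58, so it binds.
At p = 44: qd = 332 - 4·44 = 156 and qs = 2·44 - 16 = 72.
Shortage = qd - qs = 156 - 72 = 84.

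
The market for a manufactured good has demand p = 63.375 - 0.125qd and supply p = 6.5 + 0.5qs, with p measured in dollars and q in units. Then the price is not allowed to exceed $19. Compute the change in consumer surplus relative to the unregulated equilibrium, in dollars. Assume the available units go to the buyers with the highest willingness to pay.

Rearranging demand gives qd = 507 - 8p; rearranging supply gives qs = 2p - 13. Without the control the market clears where 507 - 8p = 2p - 13, i.e. p* = 52 and q* = 91.
Because the ceiling (19) lies below the market-clearing price, it is binding.
At p = 19: qd = 507 - 8·19 = 355 and qs = 2·19 - 13 = 25.
Consumer surplus without the control is ½ · (63.375 - 52) · 91 = 517.5625.
With the ceiling, 25 units are sold at 19 (assume they go to the highest-value buyers). The demand price at q = 25 is 60.25, so CS = ½ · [(63.375 - 19) + (60.25 - 19)] · 25 = 1070.3125.
Change in consumer surplus = 1070.3125 - 517.5625 = 552.75.

552.75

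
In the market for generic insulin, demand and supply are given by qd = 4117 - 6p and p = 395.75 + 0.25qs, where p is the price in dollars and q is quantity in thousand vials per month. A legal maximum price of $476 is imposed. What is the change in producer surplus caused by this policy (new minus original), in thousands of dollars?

Rearranging supply gives qs = 4p - 1583. Equilibrium: 4117 - 6p = 4p - 1583, so 5700 = 10p and p* = 570, q* = 697.
Because the ceiling (476) lies below the market-clearing price, it is binding.
At p = 476: qd = 4117 - 6·476 = 1261 and qs = 4·476 - 1583 = 321.
Producer surplus without the control is ½ · (570 - 395.75) · 697 = 60726.125.
With the ceiling, producers sell 321 units at 476, so PS = ½ · (476 - 395.75) · 321 = 12880.125.
Change in producer surplus = 12880.125 - 60726.125 = -47846.

-47846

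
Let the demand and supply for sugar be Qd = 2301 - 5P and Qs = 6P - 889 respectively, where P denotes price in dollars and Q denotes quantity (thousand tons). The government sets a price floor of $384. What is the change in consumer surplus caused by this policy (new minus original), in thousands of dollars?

Setting quantity demanded equal to quantity supplied, 2301 - 5P = 6P - 889, gives P* = 290 and Q* = 851.
Because the floor (384) lies above the market-clearing price, it is binding.
At P = 384: Qd = 2301 - 5·384 = 381 and Qs = 6·384 - 889 = 1415.
Consumer surplus without the control is ½ · (460.2 - 290) · 851 = 72420.1.
With the floor, consumers buy 381 units at 384, so CS = ½ · (460.2 - 384) · 381 = 14516.1.
Change in consumer surplus = 14516.1 - 72420.1 = -57904.

-57904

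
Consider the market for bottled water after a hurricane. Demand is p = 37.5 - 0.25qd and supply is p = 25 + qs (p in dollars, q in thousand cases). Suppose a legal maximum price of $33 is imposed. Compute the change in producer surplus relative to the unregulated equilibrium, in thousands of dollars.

-18

Rearranging demand gives qd = 150 - 4p; rearranging supply gives qs = p - 25. Equilibrium: 150 - 4p = p - 25, so 175 = 5p and p* = 35, q* = 10.
Since 33 < 35, the ceiling is binding.
At p = 33: qd = 150 - 4·33 = 18 and qs = 33 - 25 = 8.
Producer surplus without the control is ½ · (35 - 25) · 10 = 50.
With the ceiling, producers sell 8 units at 33, so PS = ½ · (33 - 25) · 8 = 32.
Change in producer surplus = 32 - 50 = -18.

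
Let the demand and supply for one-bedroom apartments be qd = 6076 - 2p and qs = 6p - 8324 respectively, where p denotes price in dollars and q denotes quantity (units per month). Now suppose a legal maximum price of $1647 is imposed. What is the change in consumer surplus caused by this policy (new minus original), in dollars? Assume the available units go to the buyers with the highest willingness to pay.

Equilibrium: 6076 - 2p = 6p - 8324, so 14400 = 8p and p* = 1800, q* = 2476.
Since 1647 < 1800, the ceiling is binding.
At p = 1647: qd = 6076 - 2·1647 = 2782 and qs = 6·1647 - 8324 = 1558.
Consumer surplus without the control is ½ · (3038 - 1800) · 2476 = 1532644.
With the ceiling, 1558 units are sold at 1647 (assume they go to the highest-value buyers). The demand price at q = 1558 is 2259, so CS = ½ · [(3038 - 1647) + (2259 - 1647)] · 1558 = 1560337.
Change in consumer surplus = 1560337 - 1532644 = 27693.

27693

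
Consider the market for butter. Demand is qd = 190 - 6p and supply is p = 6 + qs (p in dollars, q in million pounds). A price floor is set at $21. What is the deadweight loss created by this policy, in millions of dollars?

Rearranging supply gives qs = p - 6. Setting quantity demanded equal to quantity supplied, 190 - 6p = p - 6, gives p* = 28 and q* = 22.
The floor of 21 is below the equilibrium price 28, so it is not binding; the market clears at p* = 28, q* = 22.
Since the control does not bind, no trades are prevented and deadweight loss is zero.

0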